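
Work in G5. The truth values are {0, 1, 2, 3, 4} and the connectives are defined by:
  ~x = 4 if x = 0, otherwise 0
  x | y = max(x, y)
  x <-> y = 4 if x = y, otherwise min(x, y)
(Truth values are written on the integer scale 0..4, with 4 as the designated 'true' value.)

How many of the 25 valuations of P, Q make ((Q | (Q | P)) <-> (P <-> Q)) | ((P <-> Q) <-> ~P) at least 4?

6

value 4: 6 assignments (counts)
value 3: 3 assignments
value 2: 5 assignments
value 1: 7 assignments
value 0: 4 assignments
So 6 of the 25 assignments meet the threshold.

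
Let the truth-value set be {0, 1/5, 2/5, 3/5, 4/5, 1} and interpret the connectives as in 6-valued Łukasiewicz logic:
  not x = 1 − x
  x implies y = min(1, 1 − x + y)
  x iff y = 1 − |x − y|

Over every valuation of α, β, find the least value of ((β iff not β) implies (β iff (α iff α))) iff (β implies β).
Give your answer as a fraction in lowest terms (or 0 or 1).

Take α = 0, β = 2/5:
not β = not 2/5 = 3/5
β iff not β = 2/5 iff 3/5 = 4/5
α iff α = 0 iff 0 = 1
β iff (α iff α) = 2/5 iff 1 = 2/5
(β iff not β) implies (β iff (α iff α)) = 4/5 implies 2/5 = 3/5
β implies β = 2/5 implies 2/5 = 1
((β iff not β) implies (β iff (α iff α))) iff (β implies β) = 3/5 iff 1 = 3/5
No assignment yields a value below 3/5, so this is the minimum.

3/5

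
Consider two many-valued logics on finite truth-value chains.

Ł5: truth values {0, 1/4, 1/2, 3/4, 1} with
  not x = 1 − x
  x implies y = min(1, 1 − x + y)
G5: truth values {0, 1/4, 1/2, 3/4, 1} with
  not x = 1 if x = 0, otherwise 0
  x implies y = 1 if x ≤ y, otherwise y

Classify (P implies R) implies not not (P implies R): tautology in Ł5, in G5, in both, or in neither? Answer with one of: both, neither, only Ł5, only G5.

both

In Ł5: every assignment gives 1 — tautology.
In G5: every assignment gives 1 — tautology.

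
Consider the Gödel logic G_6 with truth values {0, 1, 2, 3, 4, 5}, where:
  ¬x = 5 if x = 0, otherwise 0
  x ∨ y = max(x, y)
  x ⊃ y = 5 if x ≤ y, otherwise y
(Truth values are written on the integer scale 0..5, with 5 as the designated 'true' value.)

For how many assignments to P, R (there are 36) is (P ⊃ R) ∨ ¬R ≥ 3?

value 5: 26 assignments (counts)
value 4: 1 assignment (counts)
value 3: 2 assignments (counts)
value 2: 3 assignments
value 1: 4 assignments
So 29 of the 36 assignments meet the threshold.

29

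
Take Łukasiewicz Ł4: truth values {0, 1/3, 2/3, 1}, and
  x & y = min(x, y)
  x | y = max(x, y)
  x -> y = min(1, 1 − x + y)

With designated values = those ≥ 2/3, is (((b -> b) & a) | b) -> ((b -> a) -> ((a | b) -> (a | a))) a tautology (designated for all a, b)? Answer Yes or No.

Yes

a = 0, b = 0 ↦ 1
a = 0, b = 1/3 ↦ 1
a = 0, b = 2/3 ↦ 1
a = 0, b = 1 ↦ 1
a = 1/3, b = 0 ↦ 1
a = 1/3, b = 1/3 ↦ 1
a = 1/3, b = 2/3 ↦ 1
a = 1/3, b = 1 ↦ 1
a = 2/3, b = 0 ↦ 1
a = 2/3, b = 1/3 ↦ 1
a = 2/3, b = 2/3 ↦ 1
a = 2/3, b = 1 ↦ 1
a = 1, b = 0 ↦ 1
a = 1, b = 1/3 ↦ 1
a = 1, b = 2/3 ↦ 1
a = 1, b = 1 ↦ 1
Every assignment gives a value ≥ 2/3.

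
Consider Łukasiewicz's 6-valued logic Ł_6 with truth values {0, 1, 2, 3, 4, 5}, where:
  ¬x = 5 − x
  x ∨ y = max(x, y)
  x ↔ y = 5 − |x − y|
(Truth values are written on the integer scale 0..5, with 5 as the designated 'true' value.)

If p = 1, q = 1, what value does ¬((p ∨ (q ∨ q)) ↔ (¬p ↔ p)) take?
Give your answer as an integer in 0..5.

q ∨ q = 1 ∨ 1 = 1
p ∨ (q ∨ q) = 1 ∨ 1 = 1
¬p = ¬1 = 4
¬p ↔ p = 4 ↔ 1 = 2
(p ∨ (q ∨ q)) ↔ (¬p ↔ p) = 1 ↔ 2 = 4
¬((p ∨ (q ∨ q)) ↔ (¬p ↔ p)) = ¬4 = 1

1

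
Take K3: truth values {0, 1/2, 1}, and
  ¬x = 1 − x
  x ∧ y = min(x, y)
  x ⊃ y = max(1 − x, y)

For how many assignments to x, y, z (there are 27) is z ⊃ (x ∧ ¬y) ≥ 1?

11

value 1: 11 assignments (counts)
value 1/2: 11 assignments
value 0: 5 assignments
So 11 of the 27 assignments meet the threshold.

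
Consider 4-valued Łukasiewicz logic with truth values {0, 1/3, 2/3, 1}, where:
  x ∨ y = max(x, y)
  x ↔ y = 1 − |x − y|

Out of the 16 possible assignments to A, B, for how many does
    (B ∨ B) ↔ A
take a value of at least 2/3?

10

A = 0, B = 0 ↦ 1  ≥
A = 0, B = 1/3 ↦ 2/3  ≥
A = 0, B = 2/3 ↦ 1/3  <
A = 0, B = 1 ↦ 0  <
A = 1/3, B = 0 ↦ 2/3  ≥
A = 1/3, B = 1/3 ↦ 1  ≥
A = 1/3, B = 2/3 ↦ 2/3  ≥
A = 1/3, B = 1 ↦ 1/3  <
A = 2/3, B = 0 ↦ 1/3  <
A = 2/3, B = 1/3 ↦ 2/3  ≥
A = 2/3, B = 2/3 ↦ 1  ≥
A = 2/3, B = 1 ↦ 2/3  ≥
A = 1, B = 0 ↦ 0  <
A = 1, B = 1/3 ↦ 1/3  <
A = 1, B = 2/3 ↦ 2/3  ≥
A = 1, B = 1 ↦ 1  ≥
So 10 of the 16 assignments meet the threshold.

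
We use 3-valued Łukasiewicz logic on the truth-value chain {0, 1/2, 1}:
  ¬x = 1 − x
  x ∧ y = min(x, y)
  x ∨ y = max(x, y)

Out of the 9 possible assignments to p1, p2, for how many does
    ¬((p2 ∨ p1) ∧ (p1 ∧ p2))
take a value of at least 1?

p1 = 0, p2 = 0 ↦ 1  ≥
p1 = 0, p2 = 1/2 ↦ 1  ≥
p1 = 0, p2 = 1 ↦ 1  ≥
p1 = 1/2, p2 = 0 ↦ 1  ≥
p1 = 1/2, p2 = 1/2 ↦ 1/2  <
p1 = 1/2, p2 = 1 ↦ 1/2  <
p1 = 1, p2 = 0 ↦ 1  ≥
p1 = 1, p2 = 1/2 ↦ 1/2  <
p1 = 1, p2 = 1 ↦ 0  <
So 5 of the 9 assignments meet the threshold.

5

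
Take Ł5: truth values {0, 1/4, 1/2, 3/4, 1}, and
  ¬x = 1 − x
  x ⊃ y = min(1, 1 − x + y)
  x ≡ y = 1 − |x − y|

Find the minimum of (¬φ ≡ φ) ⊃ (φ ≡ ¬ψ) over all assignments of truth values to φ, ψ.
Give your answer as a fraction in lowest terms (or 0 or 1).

1/2

Take φ = 1/2, ψ = 0:
¬φ = ¬1/2 = 1/2
¬φ ≡ φ = 1/2 ≡ 1/2 = 1
¬ψ = ¬0 = 1
φ ≡ ¬ψ = 1/2 ≡ 1 = 1/2
(¬φ ≡ φ) ⊃ (φ ≡ ¬ψ) = 1 ⊃ 1/2 = 1/2
No assignment yields a value below 1/2, so this is the minimum.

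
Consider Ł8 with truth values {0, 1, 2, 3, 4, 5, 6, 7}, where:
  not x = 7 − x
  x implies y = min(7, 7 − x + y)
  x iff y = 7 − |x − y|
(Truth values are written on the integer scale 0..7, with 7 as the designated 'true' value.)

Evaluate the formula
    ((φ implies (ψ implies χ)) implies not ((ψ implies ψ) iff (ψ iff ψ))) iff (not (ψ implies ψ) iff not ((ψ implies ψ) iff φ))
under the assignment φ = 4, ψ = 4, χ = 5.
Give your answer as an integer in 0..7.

ψ implies χ = 4 implies 5 = 7
φ implies (ψ implies χ) = 4 implies 7 = 7
ψ implies ψ = 4 implies 4 = 7
ψ iff ψ = 4 iff 4 = 7
(ψ implies ψ) iff (ψ iff ψ) = 7 iff 7 = 7
not ((ψ implies ψ) iff (ψ iff ψ)) = not 7 = 0
(φ implies (ψ implies χ)) implies not ((ψ implies ψ) iff (ψ iff ψ)) = 7 implies 0 = 0
ψ implies ψ = 4 implies 4 = 7
not (ψ implies ψ) = not 7 = 0
ψ implies ψ = 4 implies 4 = 7
(ψ implies ψ) iff φ = 7 iff 4 = 4
not ((ψ implies ψ) iff φ) = not 4 = 3
not (ψ implies ψ) iff not ((ψ implies ψ) iff φ) = 0 iff 3 = 4
((φ implies (ψ implies χ)) implies not ((ψ implies ψ) iff (ψ iff ψ))) iff (not (ψ implies ψ) iff not ((ψ implies ψ) iff φ)) = 0 iff 4 = 3

3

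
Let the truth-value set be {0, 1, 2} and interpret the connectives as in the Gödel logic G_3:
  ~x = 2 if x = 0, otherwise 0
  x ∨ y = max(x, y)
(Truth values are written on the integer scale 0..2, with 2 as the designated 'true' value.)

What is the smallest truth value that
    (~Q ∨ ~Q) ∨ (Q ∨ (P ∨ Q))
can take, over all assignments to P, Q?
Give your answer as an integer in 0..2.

Take P = 0, Q = 1:
~Q = ~1 = 0
~Q = ~1 = 0
~Q ∨ ~Q = 0 ∨ 0 = 0
P ∨ Q = 0 ∨ 1 = 1
Q ∨ (P ∨ Q) = 1 ∨ 1 = 1
(~Q ∨ ~Q) ∨ (Q ∨ (P ∨ Q)) = 0 ∨ 1 = 1
No assignment yields a value below 1, so this is the minimum.

1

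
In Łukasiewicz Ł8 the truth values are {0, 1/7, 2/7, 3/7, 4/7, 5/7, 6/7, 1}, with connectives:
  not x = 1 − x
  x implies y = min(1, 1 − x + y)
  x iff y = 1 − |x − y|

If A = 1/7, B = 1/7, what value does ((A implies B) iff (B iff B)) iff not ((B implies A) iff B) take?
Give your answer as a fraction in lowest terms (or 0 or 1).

6/7

A implies B = 1/7 implies 1/7 = 1
B iff B = 1/7 iff 1/7 = 1
(A implies B) iff (B iff B) = 1 iff 1 = 1
B implies A = 1/7 implies 1/7 = 1
(B implies A) iff B = 1 iff 1/7 = 1/7
not ((B implies A) iff B) = not 1/7 = 6/7
((A implies B) iff (B iff B)) iff not ((B implies A) iff B) = 1 iff 6/7 = 6/7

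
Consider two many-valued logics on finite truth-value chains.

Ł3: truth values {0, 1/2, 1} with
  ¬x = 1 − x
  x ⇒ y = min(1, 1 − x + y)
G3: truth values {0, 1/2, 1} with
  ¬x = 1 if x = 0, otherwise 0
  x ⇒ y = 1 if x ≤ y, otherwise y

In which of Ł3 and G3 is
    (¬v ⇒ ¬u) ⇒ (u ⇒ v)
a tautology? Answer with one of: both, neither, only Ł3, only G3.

In Ł3: every assignment gives 1 — tautology.
In G3: at u = 1, v = 1/2 the value is 1/2 — not a tautology.

only Ł3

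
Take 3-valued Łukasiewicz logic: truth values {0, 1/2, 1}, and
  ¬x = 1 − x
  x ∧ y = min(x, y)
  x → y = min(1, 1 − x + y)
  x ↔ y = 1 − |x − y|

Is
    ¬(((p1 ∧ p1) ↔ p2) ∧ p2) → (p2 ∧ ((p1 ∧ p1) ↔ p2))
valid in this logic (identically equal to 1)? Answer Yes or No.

Counterexample: take p1 = 0, p2 = 0.
p1 ∧ p1 = 0 ∧ 0 = 0
(p1 ∧ p1) ↔ p2 = 0 ↔ 0 = 1
((p1 ∧ p1) ↔ p2) ∧ p2 = 1 ∧ 0 = 0
¬(((p1 ∧ p1) ↔ p2) ∧ p2) = ¬0 = 1
p2 ∧ ((p1 ∧ p1) ↔ p2) = 0 ∧ 1 = 0
¬(((p1 ∧ p1) ↔ p2) ∧ p2) → (p2 ∧ ((p1 ∧ p1) ↔ p2)) = 1 → 0 = 0
This gives 0 ≠ 1.

No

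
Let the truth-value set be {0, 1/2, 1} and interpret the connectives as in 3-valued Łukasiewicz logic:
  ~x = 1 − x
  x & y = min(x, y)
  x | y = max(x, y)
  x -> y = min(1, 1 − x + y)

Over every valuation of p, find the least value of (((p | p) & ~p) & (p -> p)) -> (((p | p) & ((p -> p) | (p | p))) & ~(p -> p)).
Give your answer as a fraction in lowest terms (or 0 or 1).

1/2

Take p = 1/2:
p | p = 1/2 | 1/2 = 1/2
~p = ~1/2 = 1/2
(p | p) & ~p = 1/2 & 1/2 = 1/2
p -> p = 1/2 -> 1/2 = 1
((p | p) & ~p) & (p -> p) = 1/2 & 1 = 1/2
p | p = 1/2 | 1/2 = 1/2
p -> p = 1/2 -> 1/2 = 1
p | p = 1/2 | 1/2 = 1/2
(p -> p) | (p | p) = 1 | 1/2 = 1
(p | p) & ((p -> p) | (p | p)) = 1/2 & 1 = 1/2
p -> p = 1/2 -> 1/2 = 1
~(p -> p) = ~1 = 0
((p | p) & ((p -> p) | (p | p))) & ~(p -> p) = 1/2 & 0 = 0
(((p | p) & ~p) & (p -> p)) -> (((p | p) & ((p -> p) | (p | p))) & ~(p -> p)) = 1/2 -> 0 = 1/2
No assignment yields a value below 1/2, so this is the minimum.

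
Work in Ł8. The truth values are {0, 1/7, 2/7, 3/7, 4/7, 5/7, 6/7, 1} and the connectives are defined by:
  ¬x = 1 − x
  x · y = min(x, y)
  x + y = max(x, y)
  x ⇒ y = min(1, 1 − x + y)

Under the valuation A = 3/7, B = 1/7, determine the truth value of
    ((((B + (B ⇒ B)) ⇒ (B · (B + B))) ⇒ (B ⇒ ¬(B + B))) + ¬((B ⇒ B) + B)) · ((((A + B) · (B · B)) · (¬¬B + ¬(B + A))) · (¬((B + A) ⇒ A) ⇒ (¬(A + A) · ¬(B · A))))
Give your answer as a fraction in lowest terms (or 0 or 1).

B ⇒ B = 1/7 ⇒ 1/7 = 1
B + (B ⇒ B) = 1/7 + 1 = 1
B + B = 1/7 + 1/7 = 1/7
B · (B + B) = 1/7 · 1/7 = 1/7
(B + (B ⇒ B)) ⇒ (B · (B + B)) = 1 ⇒ 1/7 = 1/7
B + B = 1/7 + 1/7 = 1/7
¬(B + B) = ¬1/7 = 6/7
B ⇒ ¬(B + B) = 1/7 ⇒ 6/7 = 1
((B + (B ⇒ B)) ⇒ (B · (B + B))) ⇒ (B ⇒ ¬(B + B)) = 1/7 ⇒ 1 = 1
B ⇒ B = 1/7 ⇒ 1/7 = 1
(B ⇒ B) + B = 1 + 1/7 = 1
¬((B ⇒ B) + B) = ¬1 = 0
(((B + (B ⇒ B)) ⇒ (B · (B + B))) ⇒ (B ⇒ ¬(B + B))) + ¬((B ⇒ B) + B) = 1 + 0 = 1
A + B = 3/7 + 1/7 = 3/7
B · B = 1/7 · 1/7 = 1/7
(A + B) · (B · B) = 3/7 · 1/7 = 1/7
¬B = ¬1/7 = 6/7
¬¬B = ¬6/7 = 1/7
B + A = 1/7 + 3/7 = 3/7
¬(B + A) = ¬3/7 = 4/7
¬¬B + ¬(B + A) = 1/7 + 4/7 = 4/7
((A + B) · (B · B)) · (¬¬B + ¬(B + A)) = 1/7 · 4/7 = 1/7
B + A = 1/7 + 3/7 = 3/7
(B + A) ⇒ A = 3/7 ⇒ 3/7 = 1
¬((B + A) ⇒ A) = ¬1 = 0
A + A = 3/7 + 3/7 = 3/7
¬(A + A) = ¬3/7 = 4/7
B · A = 1/7 · 3/7 = 1/7
¬(B · A) = ¬1/7 = 6/7
¬(A + A) · ¬(B · A) = 4/7 · 6/7 = 4/7
¬((B + A) ⇒ A) ⇒ (¬(A + A) · ¬(B · A)) = 0 ⇒ 4/7 = 1
(((A + B) · (B · B)) · (¬¬B + ¬(B + A))) · (¬((B + A) ⇒ A) ⇒ (¬(A + A) · ¬(B · A))) = 1/7 · 1 = 1/7
((((B + (B ⇒ B)) ⇒ (B · (B + B))) ⇒ (B ⇒ ¬(B + B))) + ¬((B ⇒ B) + B)) · ((((A + B) · (B · B)) · (¬¬B + ¬(B + A))) · (¬((B + A) ⇒ A) ⇒ (¬(A + A) · ¬(B · A)))) = 1 · 1/7 = 1/7

1/7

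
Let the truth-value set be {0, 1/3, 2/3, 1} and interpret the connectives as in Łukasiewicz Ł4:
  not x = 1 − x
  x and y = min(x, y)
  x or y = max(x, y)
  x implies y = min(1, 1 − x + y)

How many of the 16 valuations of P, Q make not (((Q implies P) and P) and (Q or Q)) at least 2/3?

12

P = 0, Q = 0 ↦ 1  ≥
P = 0, Q = 1/3 ↦ 1  ≥
P = 0, Q = 2/3 ↦ 1  ≥
P = 0, Q = 1 ↦ 1  ≥
P = 1/3, Q = 0 ↦ 1  ≥
P = 1/3, Q = 1/3 ↦ 2/3  ≥
P = 1/3, Q = 2/3 ↦ 2/3  ≥
P = 1/3, Q = 1 ↦ 2/3  ≥
P = 2/3, Q = 0 ↦ 1  ≥
P = 2/3, Q = 1/3 ↦ 2/3  ≥
P = 2/3, Q = 2/3 ↦ 1/3  <
P = 2/3, Q = 1 ↦ 1/3  <
P = 1, Q = 0 ↦ 1  ≥
P = 1, Q = 1/3 ↦ 2/3  ≥
P = 1, Q = 2/3 ↦ 1/3  <
P = 1, Q = 1 ↦ 0  <
So 12 of the 16 assignments meet the threshold.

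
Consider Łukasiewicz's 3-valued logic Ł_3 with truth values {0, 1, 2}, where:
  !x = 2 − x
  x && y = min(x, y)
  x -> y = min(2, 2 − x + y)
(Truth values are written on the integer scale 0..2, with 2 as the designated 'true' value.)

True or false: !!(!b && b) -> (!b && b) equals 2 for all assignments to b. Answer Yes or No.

b = 0 ↦ 2
b = 1 ↦ 2
b = 2 ↦ 2
Every assignment gives a value ≥ 2.

Yes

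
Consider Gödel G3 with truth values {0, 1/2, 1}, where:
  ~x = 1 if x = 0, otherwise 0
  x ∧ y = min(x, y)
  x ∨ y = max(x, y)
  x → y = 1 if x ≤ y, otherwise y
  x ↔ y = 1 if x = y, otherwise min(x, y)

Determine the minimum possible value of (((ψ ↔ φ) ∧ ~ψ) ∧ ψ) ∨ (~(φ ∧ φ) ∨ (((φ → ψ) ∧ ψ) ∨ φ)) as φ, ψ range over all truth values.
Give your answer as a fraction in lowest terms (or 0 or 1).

1/2

Take φ = 1/2, ψ = 0:
ψ ↔ φ = 0 ↔ 1/2 = 0
~ψ = ~0 = 1
(ψ ↔ φ) ∧ ~ψ = 0 ∧ 1 = 0
((ψ ↔ φ) ∧ ~ψ) ∧ ψ = 0 ∧ 0 = 0
φ ∧ φ = 1/2 ∧ 1/2 = 1/2
~(φ ∧ φ) = ~1/2 = 0
φ → ψ = 1/2 → 0 = 0
(φ → ψ) ∧ ψ = 0 ∧ 0 = 0
((φ → ψ) ∧ ψ) ∨ φ = 0 ∨ 1/2 = 1/2
~(φ ∧ φ) ∨ (((φ → ψ) ∧ ψ) ∨ φ) = 0 ∨ 1/2 = 1/2
(((ψ ↔ φ) ∧ ~ψ) ∧ ψ) ∨ (~(φ ∧ φ) ∨ (((φ → ψ) ∧ ψ) ∨ φ)) = 0 ∨ 1/2 = 1/2
No assignment yields a value below 1/2, so this is the minimum.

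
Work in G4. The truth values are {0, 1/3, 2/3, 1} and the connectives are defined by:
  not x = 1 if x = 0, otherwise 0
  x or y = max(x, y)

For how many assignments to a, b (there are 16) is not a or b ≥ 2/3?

a = 0, b = 0 ↦ 1  ≥
a = 0, b = 1/3 ↦ 1  ≥
a = 0, b = 2/3 ↦ 1  ≥
a = 0, b = 1 ↦ 1  ≥
a = 1/3, b = 0 ↦ 0  <
a = 1/3, b = 1/3 ↦ 1/3  <
a = 1/3, b = 2/3 ↦ 2/3  ≥
a = 1/3, b = 1 ↦ 1  ≥
a = 2/3, b = 0 ↦ 0  <
a = 2/3, b = 1/3 ↦ 1/3  <
a = 2/3, b = 2/3 ↦ 2/3  ≥
a = 2/3, b = 1 ↦ 1  ≥
a = 1, b = 0 ↦ 0  <
a = 1, b = 1/3 ↦ 1/3  <
a = 1, b = 2/3 ↦ 2/3  ≥
a = 1, b = 1 ↦ 1  ≥
So 10 of the 16 assignments meet the threshold.

10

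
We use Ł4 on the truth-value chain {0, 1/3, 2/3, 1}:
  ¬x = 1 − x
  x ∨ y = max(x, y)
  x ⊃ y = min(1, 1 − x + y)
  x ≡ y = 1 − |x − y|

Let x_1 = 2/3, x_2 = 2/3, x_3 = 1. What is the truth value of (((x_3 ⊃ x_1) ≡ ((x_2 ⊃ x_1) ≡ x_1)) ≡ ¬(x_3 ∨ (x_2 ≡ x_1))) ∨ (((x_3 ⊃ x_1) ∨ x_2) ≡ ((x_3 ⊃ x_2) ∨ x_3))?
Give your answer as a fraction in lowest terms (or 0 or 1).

x_3 ⊃ x_1 = 1 ⊃ 2/3 = 2/3
x_2 ⊃ x_1 = 2/3 ⊃ 2/3 = 1
(x_2 ⊃ x_1) ≡ x_1 = 1 ≡ 2/3 = 2/3
(x_3 ⊃ x_1) ≡ ((x_2 ⊃ x_1) ≡ x_1) = 2/3 ≡ 2/3 = 1
x_2 ≡ x_1 = 2/3 ≡ 2/3 = 1
x_3 ∨ (x_2 ≡ x_1) = 1 ∨ 1 = 1
¬(x_3 ∨ (x_2 ≡ x_1)) = ¬1 = 0
((x_3 ⊃ x_1) ≡ ((x_2 ⊃ x_1) ≡ x_1)) ≡ ¬(x_3 ∨ (x_2 ≡ x_1)) = 1 ≡ 0 = 0
x_3 ⊃ x_1 = 1 ⊃ 2/3 = 2/3
(x_3 ⊃ x_1) ∨ x_2 = 2/3 ∨ 2/3 = 2/3
x_3 ⊃ x_2 = 1 ⊃ 2/3 = 2/3
(x_3 ⊃ x_2) ∨ x_3 = 2/3 ∨ 1 = 1
((x_3 ⊃ x_1) ∨ x_2) ≡ ((x_3 ⊃ x_2) ∨ x_3) = 2/3 ≡ 1 = 2/3
(((x_3 ⊃ x_1) ≡ ((x_2 ⊃ x_1) ≡ x_1)) ≡ ¬(x_3 ∨ (x_2 ≡ x_1))) ∨ (((x_3 ⊃ x_1) ∨ x_2) ≡ ((x_3 ⊃ x_2) ∨ x_3)) = 0 ∨ 2/3 = 2/3

2/3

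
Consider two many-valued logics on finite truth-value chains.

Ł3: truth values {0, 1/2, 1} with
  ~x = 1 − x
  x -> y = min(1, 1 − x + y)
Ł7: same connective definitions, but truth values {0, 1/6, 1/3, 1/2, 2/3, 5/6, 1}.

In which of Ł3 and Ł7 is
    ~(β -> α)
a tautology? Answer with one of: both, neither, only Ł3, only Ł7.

neither

In Ł3: at α = 0, β = 0 the value is 0 — not a tautology.
In Ł7: at α = 0, β = 0 the value is 0 — not a tautology.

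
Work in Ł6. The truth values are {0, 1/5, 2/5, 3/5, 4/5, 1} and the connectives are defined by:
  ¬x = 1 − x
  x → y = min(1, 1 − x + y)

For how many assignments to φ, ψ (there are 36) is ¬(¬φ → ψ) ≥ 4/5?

3

value 1: 1 assignment (counts)
value 4/5: 2 assignments (counts)
value 3/5: 3 assignments
value 2/5: 4 assignments
value 1/5: 5 assignments
value 0: 21 assignments
So 3 of the 36 assignments meet the threshold.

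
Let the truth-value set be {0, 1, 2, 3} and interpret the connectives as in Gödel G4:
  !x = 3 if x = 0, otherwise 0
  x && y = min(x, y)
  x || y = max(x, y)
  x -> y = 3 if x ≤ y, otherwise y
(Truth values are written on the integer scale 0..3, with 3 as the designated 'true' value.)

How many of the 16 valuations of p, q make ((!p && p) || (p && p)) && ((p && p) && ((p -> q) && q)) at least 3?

p = 0, q = 0 ↦ 0  <
p = 0, q = 1 ↦ 0  <
p = 0, q = 2 ↦ 0  <
p = 0, q = 3 ↦ 0  <
p = 1, q = 0 ↦ 0  <
p = 1, q = 1 ↦ 1  <
p = 1, q = 2 ↦ 1  <
p = 1, q = 3 ↦ 1  <
p = 2, q = 0 ↦ 0  <
p = 2, q = 1 ↦ 1  <
p = 2, q = 2 ↦ 2  <
p = 2, q = 3 ↦ 2  <
p = 3, q = 0 ↦ 0  <
p = 3, q = 1 ↦ 1  <
p = 3, q = 2 ↦ 2  <
p = 3, q = 3 ↦ 3  ≥
So 1 of the 16 assignments meets the threshold.

1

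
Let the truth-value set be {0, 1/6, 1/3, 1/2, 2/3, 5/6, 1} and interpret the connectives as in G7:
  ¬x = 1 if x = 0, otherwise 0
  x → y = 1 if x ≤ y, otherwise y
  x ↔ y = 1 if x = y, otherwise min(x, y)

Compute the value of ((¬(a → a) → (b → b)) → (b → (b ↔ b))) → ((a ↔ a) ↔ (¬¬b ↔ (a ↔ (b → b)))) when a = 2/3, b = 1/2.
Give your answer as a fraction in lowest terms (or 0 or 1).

2/3

a → a = 2/3 → 2/3 = 1
¬(a → a) = ¬1 = 0
b → b = 1/2 → 1/2 = 1
¬(a → a) → (b → b) = 0 → 1 = 1
b ↔ b = 1/2 ↔ 1/2 = 1
b → (b ↔ b) = 1/2 → 1 = 1
(¬(a → a) → (b → b)) → (b → (b ↔ b)) = 1 → 1 = 1
a ↔ a = 2/3 ↔ 2/3 = 1
¬b = ¬1/2 = 0
¬¬b = ¬0 = 1
b → b = 1/2 → 1/2 = 1
a ↔ (b → b) = 2/3 ↔ 1 = 2/3
¬¬b ↔ (a ↔ (b → b)) = 1 ↔ 2/3 = 2/3
(a ↔ a) ↔ (¬¬b ↔ (a ↔ (b → b))) = 1 ↔ 2/3 = 2/3
((¬(a → a) → (b → b)) → (b → (b ↔ b))) → ((a ↔ a) ↔ (¬¬b ↔ (a ↔ (b → b)))) = 1 → 2/3 = 2/3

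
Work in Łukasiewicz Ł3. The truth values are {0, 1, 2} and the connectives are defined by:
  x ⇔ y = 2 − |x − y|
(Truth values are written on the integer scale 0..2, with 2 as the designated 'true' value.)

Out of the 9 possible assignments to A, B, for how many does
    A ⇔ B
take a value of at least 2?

3

A = 0, B = 0 ↦ 2  ≥
A = 0, B = 1 ↦ 1  <
A = 0, B = 2 ↦ 0  <
A = 1, B = 0 ↦ 1  <
A = 1, B = 1 ↦ 2  ≥
A = 1, B = 2 ↦ 1  <
A = 2, B = 0 ↦ 0  <
A = 2, B = 1 ↦ 1  <
A = 2, B = 2 ↦ 2  ≥
So 3 of the 9 assignments meet the threshold.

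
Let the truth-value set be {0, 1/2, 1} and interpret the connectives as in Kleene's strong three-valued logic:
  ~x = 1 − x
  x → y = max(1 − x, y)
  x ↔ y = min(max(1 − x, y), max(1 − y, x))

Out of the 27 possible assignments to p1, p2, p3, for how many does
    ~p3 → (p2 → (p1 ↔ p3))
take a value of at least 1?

17

value 1: 17 assignments (counts)
value 1/2: 9 assignments
value 0: 1 assignment
So 17 of the 27 assignments meet the threshold.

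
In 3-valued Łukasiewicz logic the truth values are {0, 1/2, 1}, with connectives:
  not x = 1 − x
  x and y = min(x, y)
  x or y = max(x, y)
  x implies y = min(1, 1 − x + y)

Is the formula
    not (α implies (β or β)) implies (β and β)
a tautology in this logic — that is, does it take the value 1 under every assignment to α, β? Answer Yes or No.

No

Counterexample: take α = 1/2, β = 0.
β or β = 0 or 0 = 0
α implies (β or β) = 1/2 implies 0 = 1/2
not (α implies (β or β)) = not 1/2 = 1/2
β and β = 0 and 0 = 0
not (α implies (β or β)) implies (β and β) = 1/2 implies 0 = 1/2
This gives 1/2 ≠ 1.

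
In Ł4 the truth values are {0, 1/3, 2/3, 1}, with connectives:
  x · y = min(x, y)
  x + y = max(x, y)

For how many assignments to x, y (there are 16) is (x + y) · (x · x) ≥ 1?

x = 0, y = 0 ↦ 0  <
x = 0, y = 1/3 ↦ 0  <
x = 0, y = 2/3 ↦ 0  <
x = 0, y = 1 ↦ 0  <
x = 1/3, y = 0 ↦ 1/3  <
x = 1/3, y = 1/3 ↦ 1/3  <
x = 1/3, y = 2/3 ↦ 1/3  <
x = 1/3, y = 1 ↦ 1/3  <
x = 2/3, y = 0 ↦ 2/3  <
x = 2/3, y = 1/3 ↦ 2/3  <
x = 2/3, y = 2/3 ↦ 2/3  <
x = 2/3, y = 1 ↦ 2/3  <
x = 1, y = 0 ↦ 1  ≥
x = 1, y = 1/3 ↦ 1  ≥
x = 1, y = 2/3 ↦ 1  ≥
x = 1, y = 1 ↦ 1  ≥
So 4 of the 16 assignments meet the threshold.

4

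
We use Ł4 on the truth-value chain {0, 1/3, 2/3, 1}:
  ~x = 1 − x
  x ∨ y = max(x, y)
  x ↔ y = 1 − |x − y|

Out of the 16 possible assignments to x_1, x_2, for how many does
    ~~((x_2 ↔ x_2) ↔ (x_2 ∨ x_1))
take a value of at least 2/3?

x_1 = 0, x_2 = 0 ↦ 0  <
x_1 = 0, x_2 = 1/3 ↦ 1/3  <
x_1 = 0, x_2 = 2/3 ↦ 2/3  ≥
x_1 = 0, x_2 = 1 ↦ 1  ≥
x_1 = 1/3, x_2 = 0 ↦ 1/3  <
x_1 = 1/3, x_2 = 1/3 ↦ 1/3  <
x_1 = 1/3, x_2 = 2/3 ↦ 2/3  ≥
x_1 = 1/3, x_2 = 1 ↦ 1  ≥
x_1 = 2/3, x_2 = 0 ↦ 2/3  ≥
x_1 = 2/3, x_2 = 1/3 ↦ 2/3  ≥
x_1 = 2/3, x_2 = 2/3 ↦ 2/3  ≥
x_1 = 2/3, x_2 = 1 ↦ 1  ≥
x_1 = 1, x_2 = 0 ↦ 1  ≥
x_1 = 1, x_2 = 1/3 ↦ 1  ≥
x_1 = 1, x_2 = 2/3 ↦ 1  ≥
x_1 = 1, x_2 = 1 ↦ 1  ≥
So 12 of the 16 assignments meet the threshold.

12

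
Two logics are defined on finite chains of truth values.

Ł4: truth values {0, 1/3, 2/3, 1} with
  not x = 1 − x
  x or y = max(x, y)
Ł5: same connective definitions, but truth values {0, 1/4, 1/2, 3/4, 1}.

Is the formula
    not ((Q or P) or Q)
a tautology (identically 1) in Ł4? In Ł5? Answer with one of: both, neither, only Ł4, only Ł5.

In Ł4: at P = 0, Q = 1/3 the value is 2/3 — not a tautology.
In Ł5: at P = 0, Q = 1/4 the value is 3/4 — not a tautology.

neither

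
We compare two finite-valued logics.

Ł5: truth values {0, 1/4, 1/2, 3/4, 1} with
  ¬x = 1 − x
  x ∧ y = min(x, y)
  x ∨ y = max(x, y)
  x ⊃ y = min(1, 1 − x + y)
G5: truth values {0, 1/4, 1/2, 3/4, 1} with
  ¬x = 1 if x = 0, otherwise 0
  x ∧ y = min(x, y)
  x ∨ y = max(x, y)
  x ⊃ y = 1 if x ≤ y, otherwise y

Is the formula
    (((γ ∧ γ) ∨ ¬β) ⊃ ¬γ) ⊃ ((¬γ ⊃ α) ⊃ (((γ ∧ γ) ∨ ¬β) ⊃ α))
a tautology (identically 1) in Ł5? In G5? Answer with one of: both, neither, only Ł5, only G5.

both

In Ł5: every assignment gives 1 — tautology.
In G5: every assignment gives 1 — tautology.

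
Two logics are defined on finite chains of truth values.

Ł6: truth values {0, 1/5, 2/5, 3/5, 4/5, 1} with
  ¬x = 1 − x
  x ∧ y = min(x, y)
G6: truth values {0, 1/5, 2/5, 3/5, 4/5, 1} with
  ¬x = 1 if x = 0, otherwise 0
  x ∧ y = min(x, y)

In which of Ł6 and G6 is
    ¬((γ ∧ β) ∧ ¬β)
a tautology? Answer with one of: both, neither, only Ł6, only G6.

only G6

In Ł6: at β = 1/5, γ = 1/5 the value is 4/5 — not a tautology.
In G6: every assignment gives 1 — tautology.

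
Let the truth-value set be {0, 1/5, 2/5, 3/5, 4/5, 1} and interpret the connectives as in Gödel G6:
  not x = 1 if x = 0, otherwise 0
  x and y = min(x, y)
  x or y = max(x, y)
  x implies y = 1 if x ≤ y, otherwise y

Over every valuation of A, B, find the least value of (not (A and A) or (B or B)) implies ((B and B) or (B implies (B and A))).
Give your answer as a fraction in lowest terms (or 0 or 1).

Take A = 0, B = 1/5:
A and A = 0 and 0 = 0
not (A and A) = not 0 = 1
B or B = 1/5 or 1/5 = 1/5
not (A and A) or (B or B) = 1 or 1/5 = 1
B and B = 1/5 and 1/5 = 1/5
B and A = 1/5 and 0 = 0
B implies (B and A) = 1/5 implies 0 = 0
(B and B) or (B implies (B and A)) = 1/5 or 0 = 1/5
(not (A and A) or (B or B)) implies ((B and B) or (B implies (B and A))) = 1 implies 1/5 = 1/5
No assignment yields a value below 1/5, so this is the minimum.

1/5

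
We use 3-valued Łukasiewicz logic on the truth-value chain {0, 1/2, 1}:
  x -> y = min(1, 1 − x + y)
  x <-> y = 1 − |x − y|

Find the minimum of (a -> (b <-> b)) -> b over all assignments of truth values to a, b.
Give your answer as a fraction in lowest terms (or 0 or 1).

Take a = 0, b = 0:
b <-> b = 0 <-> 0 = 1
a -> (b <-> b) = 0 -> 1 = 1
(a -> (b <-> b)) -> b = 1 -> 0 = 0
No assignment yields a value below 0, so this is the minimum.

0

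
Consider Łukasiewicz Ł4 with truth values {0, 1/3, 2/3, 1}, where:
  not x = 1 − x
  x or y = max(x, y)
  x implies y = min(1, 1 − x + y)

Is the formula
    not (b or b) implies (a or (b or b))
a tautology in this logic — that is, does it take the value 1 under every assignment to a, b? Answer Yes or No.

Counterexample: take a = 0, b = 0.
b or b = 0 or 0 = 0
not (b or b) = not 0 = 1
a or (b or b) = 0 or 0 = 0
not (b or b) implies (a or (b or b)) = 1 implies 0 = 0
This gives 0 ≠ 1.

No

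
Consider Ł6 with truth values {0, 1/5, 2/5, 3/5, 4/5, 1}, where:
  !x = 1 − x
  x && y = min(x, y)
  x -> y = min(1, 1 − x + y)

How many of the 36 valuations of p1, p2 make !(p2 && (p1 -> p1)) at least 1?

6

value 1: 6 assignments (counts)
value 4/5: 6 assignments
value 3/5: 6 assignments
value 2/5: 6 assignments
value 1/5: 6 assignments
value 0: 6 assignments
So 6 of the 36 assignments meet the threshold.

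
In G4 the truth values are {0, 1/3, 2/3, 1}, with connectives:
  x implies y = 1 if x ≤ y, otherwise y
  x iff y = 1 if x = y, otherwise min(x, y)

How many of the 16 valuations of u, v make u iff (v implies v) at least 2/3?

8

u = 0, v = 0 ↦ 0  <
u = 0, v = 1/3 ↦ 0  <
u = 0, v = 2/3 ↦ 0  <
u = 0, v = 1 ↦ 0  <
u = 1/3, v = 0 ↦ 1/3  <
u = 1/3, v = 1/3 ↦ 1/3  <
u = 1/3, v = 2/3 ↦ 1/3  <
u = 1/3, v = 1 ↦ 1/3  <
u = 2/3, v = 0 ↦ 2/3  ≥
u = 2/3, v = 1/3 ↦ 2/3  ≥
u = 2/3, v = 2/3 ↦ 2/3  ≥
u = 2/3, v = 1 ↦ 2/3  ≥
u = 1, v = 0 ↦ 1  ≥
u = 1, v = 1/3 ↦ 1  ≥
u = 1, v = 2/3 ↦ 1  ≥
u = 1, v = 1 ↦ 1  ≥
So 8 of the 16 assignments meet the threshold.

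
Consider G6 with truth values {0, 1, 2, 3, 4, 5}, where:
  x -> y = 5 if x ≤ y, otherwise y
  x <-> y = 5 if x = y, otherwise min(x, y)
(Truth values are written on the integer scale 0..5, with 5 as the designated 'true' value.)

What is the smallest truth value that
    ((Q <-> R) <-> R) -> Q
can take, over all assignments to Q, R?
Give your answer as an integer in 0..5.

Take Q = 1, R = 0:
Q <-> R = 1 <-> 0 = 0
(Q <-> R) <-> R = 0 <-> 0 = 5
((Q <-> R) <-> R) -> Q = 5 -> 1 = 1
No assignment yields a value below 1, so this is the minimum.

1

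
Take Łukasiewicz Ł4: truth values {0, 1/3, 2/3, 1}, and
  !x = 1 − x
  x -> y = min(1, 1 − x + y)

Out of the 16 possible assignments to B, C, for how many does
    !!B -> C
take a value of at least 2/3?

B = 0, C = 0 ↦ 1  ≥
B = 0, C = 1/3 ↦ 1  ≥
B = 0, C = 2/3 ↦ 1  ≥
B = 0, C = 1 ↦ 1  ≥
B = 1/3, C = 0 ↦ 2/3  ≥
B = 1/3, C = 1/3 ↦ 1  ≥
B = 1/3, C = 2/3 ↦ 1  ≥
B = 1/3, C = 1 ↦ 1  ≥
B = 2/3, C = 0 ↦ 1/3  <
B = 2/3, C = 1/3 ↦ 2/3  ≥
B = 2/3, C = 2/3 ↦ 1  ≥
B = 2/3, C = 1 ↦ 1  ≥
B = 1, C = 0 ↦ 0  <
B = 1, C = 1/3 ↦ 1/3  <
B = 1, C = 2/3 ↦ 2/3  ≥
B = 1, C = 1 ↦ 1  ≥
So 13 of the 16 assignments meet the threshold.

13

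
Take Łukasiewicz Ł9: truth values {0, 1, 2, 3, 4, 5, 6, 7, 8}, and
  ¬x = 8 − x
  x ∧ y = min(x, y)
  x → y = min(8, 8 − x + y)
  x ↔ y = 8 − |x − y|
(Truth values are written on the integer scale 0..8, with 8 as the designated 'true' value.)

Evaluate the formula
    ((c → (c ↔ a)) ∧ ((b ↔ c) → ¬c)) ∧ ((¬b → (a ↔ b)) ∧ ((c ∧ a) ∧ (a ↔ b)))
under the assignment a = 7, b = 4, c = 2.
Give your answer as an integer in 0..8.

2

c ↔ a = 2 ↔ 7 = 3
c → (c ↔ a) = 2 → 3 = 8
b ↔ c = 4 ↔ 2 = 6
¬c = ¬2 = 6
(b ↔ c) → ¬c = 6 → 6 = 8
(c → (c ↔ a)) ∧ ((b ↔ c) → ¬c) = 8 ∧ 8 = 8
¬b = ¬4 = 4
a ↔ b = 7 ↔ 4 = 5
¬b → (a ↔ b) = 4 → 5 = 8
c ∧ a = 2 ∧ 7 = 2
a ↔ b = 7 ↔ 4 = 5
(c ∧ a) ∧ (a ↔ b) = 2 ∧ 5 = 2
(¬b → (a ↔ b)) ∧ ((c ∧ a) ∧ (a ↔ b)) = 8 ∧ 2 = 2
((c → (c ↔ a)) ∧ ((b ↔ c) → ¬c)) ∧ ((¬b → (a ↔ b)) ∧ ((c ∧ a) ∧ (a ↔ b))) = 8 ∧ 2 = 2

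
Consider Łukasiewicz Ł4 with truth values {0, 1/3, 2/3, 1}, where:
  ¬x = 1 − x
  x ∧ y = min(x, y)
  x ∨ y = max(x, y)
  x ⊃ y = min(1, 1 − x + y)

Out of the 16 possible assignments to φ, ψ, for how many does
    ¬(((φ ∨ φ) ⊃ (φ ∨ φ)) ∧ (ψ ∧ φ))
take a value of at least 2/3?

12

φ = 0, ψ = 0 ↦ 1  ≥
φ = 0, ψ = 1/3 ↦ 1  ≥
φ = 0, ψ = 2/3 ↦ 1  ≥
φ = 0, ψ = 1 ↦ 1  ≥
φ = 1/3, ψ = 0 ↦ 1  ≥
φ = 1/3, ψ = 1/3 ↦ 2/3  ≥
φ = 1/3, ψ = 2/3 ↦ 2/3  ≥
φ = 1/3, ψ = 1 ↦ 2/3  ≥
φ = 2/3, ψ = 0 ↦ 1  ≥
φ = 2/3, ψ = 1/3 ↦ 2/3  ≥
φ = 2/3, ψ = 2/3 ↦ 1/3  <
φ = 2/3, ψ = 1 ↦ 1/3  <
φ = 1, ψ = 0 ↦ 1  ≥
φ = 1, ψ = 1/3 ↦ 2/3  ≥
φ = 1, ψ = 2/3 ↦ 1/3  <
φ = 1, ψ = 1 ↦ 0  <
So 12 of the 16 assignments meet the threshold.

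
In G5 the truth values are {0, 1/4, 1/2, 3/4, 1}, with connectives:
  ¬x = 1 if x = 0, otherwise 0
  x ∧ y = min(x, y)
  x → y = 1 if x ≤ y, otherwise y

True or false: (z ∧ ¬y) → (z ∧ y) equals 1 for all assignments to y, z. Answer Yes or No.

Counterexample: take y = 0, z = 1/4.
¬y = ¬0 = 1
z ∧ ¬y = 1/4 ∧ 1 = 1/4
z ∧ y = 1/4 ∧ 0 = 0
(z ∧ ¬y) → (z ∧ y) = 1/4 → 0 = 0
This gives 0 ≠ 1.

No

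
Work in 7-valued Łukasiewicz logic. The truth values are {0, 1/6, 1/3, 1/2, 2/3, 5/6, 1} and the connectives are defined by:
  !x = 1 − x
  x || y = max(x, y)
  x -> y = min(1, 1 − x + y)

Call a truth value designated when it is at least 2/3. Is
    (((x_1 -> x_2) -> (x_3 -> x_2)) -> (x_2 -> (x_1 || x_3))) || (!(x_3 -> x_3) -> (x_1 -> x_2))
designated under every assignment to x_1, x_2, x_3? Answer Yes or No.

At x_1 = 1/2, x_2 = 1/2, x_3 = 2/3, for instance:
x_1 -> x_2 = 1/2 -> 1/2 = 1
x_3 -> x_2 = 2/3 -> 1/2 = 5/6
(x_1 -> x_2) -> (x_3 -> x_2) = 1 -> 5/6 = 5/6
x_1 || x_3 = 1/2 || 2/3 = 2/3
x_2 -> (x_1 || x_3) = 1/2 -> 2/3 = 1
((x_1 -> x_2) -> (x_3 -> x_2)) -> (x_2 -> (x_1 || x_3)) = 5/6 -> 1 = 1
x_3 -> x_3 = 2/3 -> 2/3 = 1
!(x_3 -> x_3) = !1 = 0
x_1 -> x_2 = 1/2 -> 1/2 = 1
!(x_3 -> x_3) -> (x_1 -> x_2) = 0 -> 1 = 1
(((x_1 -> x_2) -> (x_3 -> x_2)) -> (x_2 -> (x_1 || x_3))) || (!(x_3 -> x_3) -> (x_1 -> x_2)) = 1 || 1 = 1
and checking the remaining 342 assignments likewise gives ≥ 2/3 in every case.

Yes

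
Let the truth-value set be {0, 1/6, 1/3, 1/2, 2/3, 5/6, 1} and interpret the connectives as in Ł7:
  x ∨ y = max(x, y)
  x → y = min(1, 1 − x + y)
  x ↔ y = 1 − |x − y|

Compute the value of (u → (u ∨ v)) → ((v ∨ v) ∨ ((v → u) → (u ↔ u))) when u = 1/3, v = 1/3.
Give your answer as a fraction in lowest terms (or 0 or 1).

1

u ∨ v = 1/3 ∨ 1/3 = 1/3
u → (u ∨ v) = 1/3 → 1/3 = 1
v ∨ v = 1/3 ∨ 1/3 = 1/3
v → u = 1/3 → 1/3 = 1
u ↔ u = 1/3 ↔ 1/3 = 1
(v → u) → (u ↔ u) = 1 → 1 = 1
(v ∨ v) ∨ ((v → u) → (u ↔ u)) = 1/3 ∨ 1 = 1
(u → (u ∨ v)) → ((v ∨ v) ∨ ((v → u) → (u ↔ u))) = 1 → 1 = 1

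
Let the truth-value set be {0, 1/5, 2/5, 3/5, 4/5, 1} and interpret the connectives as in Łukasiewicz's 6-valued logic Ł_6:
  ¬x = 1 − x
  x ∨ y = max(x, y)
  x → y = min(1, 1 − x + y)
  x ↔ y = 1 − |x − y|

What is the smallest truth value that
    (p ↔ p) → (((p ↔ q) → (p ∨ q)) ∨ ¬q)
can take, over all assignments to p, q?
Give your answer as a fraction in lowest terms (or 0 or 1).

3/5

Take p = 1/5, q = 2/5:
p ↔ p = 1/5 ↔ 1/5 = 1
p ↔ q = 1/5 ↔ 2/5 = 4/5
p ∨ q = 1/5 ∨ 2/5 = 2/5
(p ↔ q) → (p ∨ q) = 4/5 → 2/5 = 3/5
¬q = ¬2/5 = 3/5
((p ↔ q) → (p ∨ q)) ∨ ¬q = 3/5 ∨ 3/5 = 3/5
(p ↔ p) → (((p ↔ q) → (p ∨ q)) ∨ ¬q) = 1 → 3/5 = 3/5
No assignment yields a value below 3/5, so this is the minimum.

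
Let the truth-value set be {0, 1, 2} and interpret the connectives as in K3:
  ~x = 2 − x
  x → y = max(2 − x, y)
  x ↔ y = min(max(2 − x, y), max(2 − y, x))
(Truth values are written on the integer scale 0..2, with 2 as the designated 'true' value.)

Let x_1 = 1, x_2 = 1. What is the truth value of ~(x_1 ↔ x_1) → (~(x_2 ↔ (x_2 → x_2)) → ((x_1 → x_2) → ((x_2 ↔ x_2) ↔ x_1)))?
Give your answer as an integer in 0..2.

1

x_1 ↔ x_1 = 1 ↔ 1 = 1
~(x_1 ↔ x_1) = ~1 = 1
x_2 → x_2 = 1 → 1 = 1
x_2 ↔ (x_2 → x_2) = 1 ↔ 1 = 1
~(x_2 ↔ (x_2 → x_2)) = ~1 = 1
x_1 → x_2 = 1 → 1 = 1
x_2 ↔ x_2 = 1 ↔ 1 = 1
(x_2 ↔ x_2) ↔ x_1 = 1 ↔ 1 = 1
(x_1 → x_2) → ((x_2 ↔ x_2) ↔ x_1) = 1 → 1 = 1
~(x_2 ↔ (x_2 → x_2)) → ((x_1 → x_2) → ((x_2 ↔ x_2) ↔ x_1)) = 1 → 1 = 1
~(x_1 ↔ x_1) → (~(x_2 ↔ (x_2 → x_2)) → ((x_1 → x_2) → ((x_2 ↔ x_2) ↔ x_1))) = 1 → 1 = 1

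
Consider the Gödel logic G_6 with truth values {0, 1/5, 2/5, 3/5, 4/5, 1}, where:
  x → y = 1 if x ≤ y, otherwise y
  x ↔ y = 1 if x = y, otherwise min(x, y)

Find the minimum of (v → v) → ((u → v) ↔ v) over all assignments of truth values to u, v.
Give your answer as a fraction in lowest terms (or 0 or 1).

Take u = 0, v = 0:
v → v = 0 → 0 = 1
u → v = 0 → 0 = 1
(u → v) ↔ v = 1 ↔ 0 = 0
(v → v) → ((u → v) ↔ v) = 1 → 0 = 0
No assignment yields a value below 0, so this is the minimum.

0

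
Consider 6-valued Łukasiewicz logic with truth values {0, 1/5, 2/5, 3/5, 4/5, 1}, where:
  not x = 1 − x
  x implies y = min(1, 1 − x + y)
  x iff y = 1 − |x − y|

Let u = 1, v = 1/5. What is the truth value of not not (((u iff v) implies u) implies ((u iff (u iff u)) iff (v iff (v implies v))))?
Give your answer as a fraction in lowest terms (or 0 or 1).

u iff v = 1 iff 1/5 = 1/5
(u iff v) implies u = 1/5 implies 1 = 1
u iff u = 1 iff 1 = 1
u iff (u iff u) = 1 iff 1 = 1
v implies v = 1/5 implies 1/5 = 1
v iff (v implies v) = 1/5 iff 1 = 1/5
(u iff (u iff u)) iff (v iff (v implies v)) = 1 iff 1/5 = 1/5
((u iff v) implies u) implies ((u iff (u iff u)) iff (v iff (v implies v))) = 1 implies 1/5 = 1/5
not (((u iff v) implies u) implies ((u iff (u iff u)) iff (v iff (v implies v)))) = not 1/5 = 4/5
not not (((u iff v) implies u) implies ((u iff (u iff u)) iff (v iff (v implies v)))) = not 4/5 = 1/5

1/5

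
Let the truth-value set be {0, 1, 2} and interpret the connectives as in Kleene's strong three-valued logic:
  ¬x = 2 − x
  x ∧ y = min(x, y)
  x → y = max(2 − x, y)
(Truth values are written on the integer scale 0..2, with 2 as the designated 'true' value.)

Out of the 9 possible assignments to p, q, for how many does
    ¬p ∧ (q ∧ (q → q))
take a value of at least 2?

1

p = 0, q = 0 ↦ 0  <
p = 0, q = 1 ↦ 1  <
p = 0, q = 2 ↦ 2  ≥
p = 1, q = 0 ↦ 0  <
p = 1, q = 1 ↦ 1  <
p = 1, q = 2 ↦ 1  <
p = 2, q = 0 ↦ 0  <
p = 2, q = 1 ↦ 0  <
p = 2, q = 2 ↦ 0  <
So 1 of the 9 assignments meets the threshold.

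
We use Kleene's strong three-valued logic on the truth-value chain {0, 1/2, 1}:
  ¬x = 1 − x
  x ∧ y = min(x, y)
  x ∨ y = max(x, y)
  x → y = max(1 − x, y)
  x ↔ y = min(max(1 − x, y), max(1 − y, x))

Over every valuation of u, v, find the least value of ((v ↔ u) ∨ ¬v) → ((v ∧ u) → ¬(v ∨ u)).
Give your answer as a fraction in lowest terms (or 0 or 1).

Take u = 1, v = 1:
v ↔ u = 1 ↔ 1 = 1
¬v = ¬1 = 0
(v ↔ u) ∨ ¬v = 1 ∨ 0 = 1
v ∧ u = 1 ∧ 1 = 1
v ∨ u = 1 ∨ 1 = 1
¬(v ∨ u) = ¬1 = 0
(v ∧ u) → ¬(v ∨ u) = 1 → 0 = 0
((v ↔ u) ∨ ¬v) → ((v ∧ u) → ¬(v ∨ u)) = 1 → 0 = 0
No assignment yields a value below 0, so this is the minimum.

0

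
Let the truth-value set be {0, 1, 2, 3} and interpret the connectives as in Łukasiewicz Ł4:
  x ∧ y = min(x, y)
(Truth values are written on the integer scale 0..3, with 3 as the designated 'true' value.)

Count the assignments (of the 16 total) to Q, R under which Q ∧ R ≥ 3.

1

Q = 0, R = 0 ↦ 0  <
Q = 0, R = 1 ↦ 0  <
Q = 0, R = 2 ↦ 0  <
Q = 0, R = 3 ↦ 0  <
Q = 1, R = 0 ↦ 0  <
Q = 1, R = 1 ↦ 1  <
Q = 1, R = 2 ↦ 1  <
Q = 1, R = 3 ↦ 1  <
Q = 2, R = 0 ↦ 0  <
Q = 2, R = 1 ↦ 1  <
Q = 2, R = 2 ↦ 2  <
Q = 2, R = 3 ↦ 2  <
Q = 3, R = 0 ↦ 0  <
Q = 3, R = 1 ↦ 1  <
Q = 3, R = 2 ↦ 2  <
Q = 3, R = 3 ↦ 3  ≥
So 1 of the 16 assignments meets the threshold.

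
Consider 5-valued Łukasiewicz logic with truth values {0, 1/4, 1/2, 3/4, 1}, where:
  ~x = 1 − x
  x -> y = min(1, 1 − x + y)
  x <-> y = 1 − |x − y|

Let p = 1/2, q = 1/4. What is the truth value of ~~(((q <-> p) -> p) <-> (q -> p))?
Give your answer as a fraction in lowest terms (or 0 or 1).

3/4

q <-> p = 1/4 <-> 1/2 = 3/4
(q <-> p) -> p = 3/4 -> 1/2 = 3/4
q -> p = 1/4 -> 1/2 = 1
((q <-> p) -> p) <-> (q -> p) = 3/4 <-> 1 = 3/4
~(((q <-> p) -> p) <-> (q -> p)) = ~3/4 = 1/4
~~(((q <-> p) -> p) <-> (q -> p)) = ~1/4 = 3/4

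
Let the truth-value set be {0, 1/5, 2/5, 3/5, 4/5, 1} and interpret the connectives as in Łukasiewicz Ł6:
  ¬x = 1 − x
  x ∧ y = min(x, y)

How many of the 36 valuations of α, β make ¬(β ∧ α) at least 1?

11

value 1: 11 assignments (counts)
value 4/5: 9 assignments
value 3/5: 7 assignments
value 2/5: 5 assignments
value 1/5: 3 assignments
value 0: 1 assignment
So 11 of the 36 assignments meet the threshold.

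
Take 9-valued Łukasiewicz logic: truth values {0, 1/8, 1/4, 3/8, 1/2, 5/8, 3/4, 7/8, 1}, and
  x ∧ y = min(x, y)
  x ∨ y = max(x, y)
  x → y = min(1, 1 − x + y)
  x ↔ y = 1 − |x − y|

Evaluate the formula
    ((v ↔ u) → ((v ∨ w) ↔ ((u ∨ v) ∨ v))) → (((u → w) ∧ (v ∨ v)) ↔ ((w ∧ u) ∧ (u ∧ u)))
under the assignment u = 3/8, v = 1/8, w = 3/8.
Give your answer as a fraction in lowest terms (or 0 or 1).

v ↔ u = 1/8 ↔ 3/8 = 3/4
v ∨ w = 1/8 ∨ 3/8 = 3/8
u ∨ v = 3/8 ∨ 1/8 = 3/8
(u ∨ v) ∨ v = 3/8 ∨ 1/8 = 3/8
(v ∨ w) ↔ ((u ∨ v) ∨ v) = 3/8 ↔ 3/8 = 1
(v ↔ u) → ((v ∨ w) ↔ ((u ∨ v) ∨ v)) = 3/4 → 1 = 1
u → w = 3/8 → 3/8 = 1
v ∨ v = 1/8 ∨ 1/8 = 1/8
(u → w) ∧ (v ∨ v) = 1 ∧ 1/8 = 1/8
w ∧ u = 3/8 ∧ 3/8 = 3/8
u ∧ u = 3/8 ∧ 3/8 = 3/8
(w ∧ u) ∧ (u ∧ u) = 3/8 ∧ 3/8 = 3/8
((u → w) ∧ (v ∨ v)) ↔ ((w ∧ u) ∧ (u ∧ u)) = 1/8 ↔ 3/8 = 3/4
((v ↔ u) → ((v ∨ w) ↔ ((u ∨ v) ∨ v))) → (((u → w) ∧ (v ∨ v)) ↔ ((w ∧ u) ∧ (u ∧ u))) = 1 → 3/4 = 3/4

3/4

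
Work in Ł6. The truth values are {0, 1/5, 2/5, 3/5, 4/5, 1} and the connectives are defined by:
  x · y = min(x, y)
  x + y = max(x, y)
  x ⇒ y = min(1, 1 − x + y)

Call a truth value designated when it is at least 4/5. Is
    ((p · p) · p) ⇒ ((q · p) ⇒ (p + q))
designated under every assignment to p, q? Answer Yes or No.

At p = 3/5, q = 0, for instance:
p · p = 3/5 · 3/5 = 3/5
(p · p) · p = 3/5 · 3/5 = 3/5
q · p = 0 · 3/5 = 0
p + q = 3/5 + 0 = 3/5
(q · p) ⇒ (p + q) = 0 ⇒ 3/5 = 1
((p · p) · p) ⇒ ((q · p) ⇒ (p + q)) = 3/5 ⇒ 1 = 1
and checking the remaining 35 assignments likewise gives ≥ 4/5 in every case.

Yes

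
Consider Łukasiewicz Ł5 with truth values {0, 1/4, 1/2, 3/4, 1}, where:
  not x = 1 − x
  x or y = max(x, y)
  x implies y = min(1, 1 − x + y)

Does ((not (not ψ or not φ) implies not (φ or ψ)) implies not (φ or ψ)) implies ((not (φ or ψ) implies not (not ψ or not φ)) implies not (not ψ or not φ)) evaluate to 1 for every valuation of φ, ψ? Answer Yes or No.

Yes

At φ = 1/4, ψ = 1/2, for instance:
not ψ = not 1/2 = 1/2
not φ = not 1/4 = 3/4
not ψ or not φ = 1/2 or 3/4 = 3/4
not (not ψ or not φ) = not 3/4 = 1/4
φ or ψ = 1/4 or 1/2 = 1/2
not (φ or ψ) = not 1/2 = 1/2
not (not ψ or not φ) implies not (φ or ψ) = 1/4 implies 1/2 = 1
(not (not ψ or not φ) implies not (φ or ψ)) implies not (φ or ψ) = 1 implies 1/2 = 1/2
not (φ or ψ) implies not (not ψ or not φ) = 1/2 implies 1/4 = 3/4
(not (φ or ψ) implies not (not ψ or not φ)) implies not (not ψ or not φ) = 3/4 implies 1/4 = 1/2
((not (not ψ or not φ) implies not (φ or ψ)) implies not (φ or ψ)) implies ((not (φ or ψ) implies not (not ψ or not φ)) implies not (not ψ or not φ)) = 1/2 implies 1/2 = 1
and checking the remaining 24 assignments likewise gives ≥ 1 in every case.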